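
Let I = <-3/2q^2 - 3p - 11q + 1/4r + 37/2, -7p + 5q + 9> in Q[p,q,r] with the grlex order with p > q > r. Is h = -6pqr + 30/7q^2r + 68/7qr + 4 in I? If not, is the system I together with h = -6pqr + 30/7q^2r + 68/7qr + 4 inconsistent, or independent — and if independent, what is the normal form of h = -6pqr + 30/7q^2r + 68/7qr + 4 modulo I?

First compute the reduced Gröbner basis of I by Buchberger's algorithm.
f_1 = -3/2q^2 - 3p - 11q + 1/4r + 37/2, LT = q^2.
f_2 = -7p + 5q + 9, LT = p.

The S-polynomials (S(f_1,f_2)) all reduce to 0 modulo the current basis, so we have a Gröbner basis.
Inter-reduce: drop elements whose leading term is divisible by another's, tail-reduce, and make monic.
Reduced Gröbner basis: {q^2 + 184/21q - 1/6r - 205/21, p - 5/7q - 9/7}.
Label its elements g_1 = q^2 + 184/21q - 1/6r - 205/21, g_2 = p - 5/7q - 9/7.

Reduce h = -6pqr + 30/7q^2r + 68/7qr + 4 modulo G:
  leading term pqr: subtract (-6qr)·g_2 from -6pqr + 30/7q^2r + 68/7qr + 4 → 2qr + 4
  leading term qr: no divisor's leading term divides it; move 2qr to the remainder.
  leading term 1: no divisor's leading term divides it; move 4 to the remainder.
  normal form = 2qr + 4.
The normal form is nonzero, so h ∉ I. Since h minus its normal form lies in I, I + (h) = I + (n) where n = 2qr + 4; decide whether this ideal is the whole ring.
Run Buchberger on G together with n (pairs among the g_i already reduce to 0 since G is a Gröbner basis):
g_1 = q^2 + 184/21q - 1/6r - 205/21, LT = q^2.
g_2 = p - 5/7q - 9/7, LT = p.
n = 2qr + 4, LT = qr.

S(g_1,n): lcm = q^2r. S = 184/21qr - 1/6r^2 - 2q - 205/21r.
  leading term qr: subtract (92/21)·n from 184/21qr - 1/6r^2 - 2q - 205/21r → -1/6r^2 - 2q - 205/21r - 368/21
  leading term r^2: no divisor's leading term divides it; move -1/6r^2 to the remainder.
  leading term q: no divisor's leading term divides it; move -2q to the remainder.
  leading term r: no divisor's leading term divides it; move -205/21r to the remainder.
  leading term 1: no divisor's leading term divides it; move -368/21 to the remainder.
  remainder -1/6r^2 - 2q - 205/21r - 368/21 ≠ 0; add m_4 = -1/6r^2 - 2q - 205/21r - 368/21 to the basis.

The other S-polynomials (S(g_1,g_2), S(g_2,n), S(g_1,m_4), S(g_2,m_4), S(n,m_4)) all reduce to 0 modulo the current basis, so we have a Gröbner basis.
Inter-reduce: drop elements whose leading term is divisible by another's, tail-reduce, and make monic.
Reduced Gröbner basis: {q^2 + 184/21q - 1/6r - 205/21, qr + 2, r^2 + 12q + 410/7r + 736/7, p - 5/7q - 9/7}.
The reduced Gröbner basis of I + (h) is {q^2 + 184/21q - 1/6r - 205/21, qr + 2, r^2 + 12q + 410/7r + 736/7, p - 5/7q - 9/7} ≠ {1}, a proper ideal, so the enlarged system stays consistent: h is independent of I, with normal form 2qr + 4.

-6pqr + 30/7q^2r + 68/7qr + 4 is independent of I; its normal form modulo I is 2qr + 4.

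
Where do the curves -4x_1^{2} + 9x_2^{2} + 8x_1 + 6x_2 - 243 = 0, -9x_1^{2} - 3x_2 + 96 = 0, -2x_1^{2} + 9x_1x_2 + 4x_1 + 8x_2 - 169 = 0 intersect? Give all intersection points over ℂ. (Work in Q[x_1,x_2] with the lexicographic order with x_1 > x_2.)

Compute a lex Gröbner basis by Buchberger's algorithm.
f_1 = -4x_1^{2} + 8x_1 + 9x_2^{2} + 6x_2 - 243, LT = x_1^{2}.
f_2 = -9x_1^{2} - 3x_2 + 96, LT = x_1^{2}.
f_3 = -2x_1^{2} + 9x_1x_2 + 4x_1 + 8x_2 - 169, LT = x_1^{2}.

S(f_1,f_2): lcm = x_1^{2}. S = -2x_1 - \tfrac{9}{4}x_2^{2} - \tfrac{11}{6}x_2 + \tfrac{857}{12}.
  reduce S modulo (f_1, f_2, f_3):
  remainder -2x_1 - \tfrac{9}{4}x_2^{2} - \tfrac{11}{6}x_2 + \tfrac{857}{12} ≠ 0; add h_4 = -2x_1 - \tfrac{9}{4}x_2^{2} - \tfrac{11}{6}x_2 + \tfrac{857}{12} to the basis.

S(f_1,f_3): lcm = x_1^{2}. S = \tfrac{9}{2}x_1x_2 - \tfrac{9}{4}x_2^{2} + \tfrac{5}{2}x_2 - \tfrac{95}{4}.
  reduce S modulo (f_1, f_2, f_3, h_4):
  remainder -\tfrac{81}{16}x_2^{3} - \tfrac{51}{8}x_2^{2} + \tfrac{2611}{16}x_2 - \tfrac{95}{4} ≠ 0; add h_5 = -\tfrac{81}{16}x_2^{3} - \tfrac{51}{8}x_2^{2} + \tfrac{2611}{16}x_2 - \tfrac{95}{4} to the basis.

S(f_1,h_4): lcm = x_1^{2}. S = -\tfrac{9}{8}x_1x_2^{2} - \tfrac{11}{12}x_1x_2 + \tfrac{809}{24}x_1 - \tfrac{9}{4}x_2^{2} - \tfrac{3}{2}x_2 + \tfrac{243}{4}.
  reduce S modulo (f_1, f_2, f_3, h_4, h_5):
  remainder -\tfrac{2515}{64}x_2^{2} - \tfrac{48349}{864}x_2 + \tfrac{2181115}{1728} ≠ 0; add h_6 = -\tfrac{2515}{64}x_2^{2} - \tfrac{48349}{864}x_2 + \tfrac{2181115}{1728} to the basis.

S(h_5,h_6): lcm = x_2^{3}. S = -\tfrac{11188}{67905}x_2^{2} - \tfrac{4664}{40743}x_2 + \tfrac{380}{81}.
  reduce S modulo (f_1, f_2, f_3, h_4, h_5, h_6):
  remainder \tfrac{554009024}{4611089025}x_2 - \tfrac{554009024}{922217805} ≠ 0; add h_7 = \tfrac{554009024}{4611089025}x_2 - \tfrac{554009024}{922217805} to the basis.

The other S-polynomials (S(f_2,f_3), S(f_2,h_4), S(f_3,h_4), S(f_1,h_5), S(f_2,h_5), S(f_3,h_5), S(h_4,h_5), S(f_1,h_6), S(f_2,h_6), S(f_3,h_6), S(h_4,h_6), S(f_1,h_7), S(f_2,h_7), S(f_3,h_7), S(h_4,h_7), S(h_5,h_7), S(h_6,h_7)) all reduce to 0 modulo the current basis, so we have a Gröbner basis.
Inter-reduce: drop elements whose leading term is divisible by another's, tail-reduce, and make monic.
Reduced Gröbner basis: {x_1 - 3, x_2 - 5}.

The lex basis is triangular: the last element involves only x_2. Solving x_2 - 5 = 0 gives x_2 ∈ {5}; substituting each value into the earlier elements determines the remaining variables.
  x_2 = 5: the earlier basis element becomes x_1 - 3 = 0, giving x_1 = 3 — point (3, 5).

{(3, 5)}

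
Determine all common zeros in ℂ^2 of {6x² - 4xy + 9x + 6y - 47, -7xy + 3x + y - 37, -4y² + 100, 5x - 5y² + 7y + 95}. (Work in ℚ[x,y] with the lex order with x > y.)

Compute a lex Gröbner basis by Buchberger's algorithm.
f_1 = 6x² - 4xy + 9x + 6y - 47, LT = x².
f_2 = -7xy + 3x + y - 37, LT = xy.
f_3 = -4y² + 100, LT = y².
f_4 = 5x - 5y² + 7y + 95, LT = x.

S(f_1,f_2): lcm = x²y. S = 3/7x² - ⅔xy² + 23/14xy - 37/7x + y² - 47/6y.
  leading term x²: subtract (1/14)·f_1 from 3/7x² - ⅔xy² + 23/14xy - 37/7x + y² - 47/6y → -⅔xy² + 27/14xy - 83/14x + y² - 347/42y + 47/14
  leading term xy²: subtract (2/21y)·f_2 from -⅔xy² + 27/14xy - 83/14x + y² - 347/42y + 47/14 → 23/14xy - 83/14x + 19/21y² - 199/42y + 47/14
  leading term xy: subtract (-23/98)·f_2 from 23/14xy - 83/14x + 19/21y² - 199/42y + 47/14 → -256/49x + 19/21y² - 662/147y - 261/49
  leading term x: subtract (-256/245)·f_4 from -256/49x + 19/21y² - 662/147y - 261/49 → -635/147y² + 2066/735y + 4603/49
  leading term y²: subtract (635/588)·f_3 from -635/147y² + 2066/735y + 4603/49 → 2066/735y - 2066/147
  leading term y: no divisor's leading term divides it; move 2066/735y to the remainder.
  leading term 1: no divisor's leading term divides it; move -2066/147 to the remainder.
  remainder 2066/735y - 2066/147 ≠ 0; add h_5 = 2066/735y - 2066/147 to the basis.

S(f_1,f_3): leading monomials are coprime, so the S-polynomial reduces to 0 (Buchberger's first criterion).
S(f_1,f_4): lcm = x². S = xy² - 31/15xy - 35/2x + y - 47/6.
  leading term xy²: subtract (-1/7y)·f_2 from xy² - 31/15xy - 35/2x + y - 47/6 → -172/105xy - 35/2x + 1/7y² - 30/7y - 47/6
  leading term xy: subtract (172/735)·f_2 from -172/105xy - 35/2x + 1/7y² - 30/7y - 47/6 → -8919/490x + 1/7y² - 3322/735y + 1213/1470
  leading term x: subtract (-8919/2450)·f_4 from -8919/490x + 1/7y² - 3322/735y + 1213/1470 → -8849/490y² + 154079/7350y + 254798/735
  leading term y²: subtract (8849/1960)·f_3 from -8849/490y² + 154079/7350y + 254798/735 → 154079/7350y - 154079/1470
  leading term y: subtract (154079/20660)·h_5 from 154079/7350y - 154079/1470 → 0
  remainder 0.

S(f_2,f_3): lcm = xy². S = -3/7xy + 25x - 1/7y² + 37/7y.
  leading term xy: subtract (3/49)·f_2 from -3/7xy + 25x - 1/7y² + 37/7y → 1216/49x - 1/7y² + 256/49y + 111/49
  leading term x: subtract (1216/245)·f_4 from 1216/49x - 1/7y² + 256/49y + 111/49 → 1209/49y² - 7232/245y - 22993/49
  leading term y²: subtract (-1209/196)·f_3 from 1209/49y² - 7232/245y - 22993/49 → -7232/245y + 7232/49
  leading term y: subtract (-10848/1033)·h_5 from -7232/245y + 7232/49 → 0
  remainder 0.

S(f_2,f_4): lcm = xy. S = -3/7x + y³ - 7/5y² - 134/7y + 37/7.
  leading term x: subtract (-3/35)·f_4 from -3/7x + y³ - 7/5y² - 134/7y + 37/7 → y³ - 64/35y² - 649/35y + 94/7
  leading term y³: subtract (-¼y)·f_3 from y³ - 64/35y² - 649/35y + 94/7 → -64/35y² + 226/35y + 94/7
  leading term y²: subtract (16/35)·f_3 from -64/35y² + 226/35y + 94/7 → 226/35y - 226/7
  leading term y: subtract (2373/1033)·h_5 from 226/35y - 226/7 → 0
  remainder 0.

S(f_3,f_4): leading monomials are coprime, so the S-polynomial reduces to 0 (Buchberger's first criterion).
S(f_1,h_5): leading monomials are coprime, so the S-polynomial reduces to 0 (Buchberger's first criterion).
S(f_2,h_5): lcm = xy. S = 32/7x - 1/7y + 37/7.
  leading term x: subtract (32/35)·f_4 from 32/7x - 1/7y + 37/7 → 32/7y² - 229/35y - 571/7
  leading term y²: subtract (-8/7)·f_3 from 32/7y² - 229/35y - 571/7 → -229/35y + 229/7
  leading term y: subtract (-4809/2066)·h_5 from -229/35y + 229/7 → 0
  remainder 0.

S(f_3,h_5): lcm = y². S = 5y - 25.
  leading term y: subtract (3675/2066)·h_5 from 5y - 25 → 0
  remainder 0.

S(f_4,h_5): leading monomials are coprime, so the S-polynomial reduces to 0 (Buchberger's first criterion).
Every S-polynomial of the final basis reduces to 0, so we have a Gröbner basis.
Inter-reduce: drop elements whose leading term is divisible by another's, tail-reduce, and make monic.
Reduced Gröbner basis: {x + 1, y - 5}.

The lex basis is triangular: the last element involves only y. Solving y - 5 = 0 gives y ∈ {5}; substituting each value into the earlier elements determines the remaining variables.
  y = 5: the earlier basis element becomes x + 1 = 0, giving x = -1 — point (-1, 5).
Substituting each solution back into the original system confirms all equations vanish.

{(-1, 5)}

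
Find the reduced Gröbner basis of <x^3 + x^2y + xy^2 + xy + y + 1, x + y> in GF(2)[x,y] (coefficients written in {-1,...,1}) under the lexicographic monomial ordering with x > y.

G = {x + y, y^3 + y^2 + y + 1}

f_1 = x^3 + x^2y + xy^2 + xy + y + 1, LT = x^3.
f_2 = x + y, LT = x.

S(f_1,f_2): lcm = x^3. S = xy^2 + xy + y + 1.
  leading term xy^2: subtract (y^2)·f_2 from xy^2 + xy + y + 1 → xy + y^3 + y + 1
  leading term xy: subtract (y)·f_2 from xy + y^3 + y + 1 → y^3 + y^2 + y + 1
  leading term y^3: no divisor's leading term divides it; move y^3 to the remainder.
  leading term y^2: no divisor's leading term divides it; move y^2 to the remainder.
  leading term y: no divisor's leading term divides it; move y to the remainder.
  leading term 1: no divisor's leading term divides it; move 1 to the remainder.
  remainder y^3 + y^2 + y + 1 ≠ 0; add g_3 = y^3 + y^2 + y + 1 to the basis.

The other S-polynomials (S(f_1,g_3), S(f_2,g_3)) all reduce to 0 modulo the current basis, so we have a Gröbner basis.
Inter-reduce: drop elements whose leading term is divisible by another's, tail-reduce, and make monic.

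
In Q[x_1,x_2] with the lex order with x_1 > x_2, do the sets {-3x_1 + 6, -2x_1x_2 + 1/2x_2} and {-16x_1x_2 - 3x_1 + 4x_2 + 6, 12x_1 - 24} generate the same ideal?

Equality of ideals is decidable: compute both reduced Gröbner bases (unique for the ordering) and check whether they agree.
Buchberger on the first generating set:
f_1 = -3x_1 + 6, LT = x_1.
f_2 = -2x_1x_2 + 1/2x_2, LT = x_1x_2.

S(f_1,f_2): lcm = x_1x_2. S = -7/4x_2.
  leading term x_2: no divisor's leading term divides it; move -7/4x_2 to the remainder.
  remainder -7/4x_2 ≠ 0; add g_3 = -7/4x_2 to the basis.

The other S-polynomials (S(f_1,g_3), S(f_2,g_3)) all reduce to 0 modulo the current basis, so we have a Gröbner basis.
Inter-reduce: drop elements whose leading term is divisible by another's, tail-reduce, and make monic.
Reduced Gröbner basis: {x_1 - 2, x_2}.

Buchberger on the second generating set:
h_1 = -16x_1x_2 - 3x_1 + 4x_2 + 6, LT = x_1x_2.
h_2 = 12x_1 - 24, LT = x_1.

S(h_1,h_2): lcm = x_1x_2. S = 3/16x_1 + 7/4x_2 - 3/8.
  leading term x_1: subtract (1/64)·h_2 from 3/16x_1 + 7/4x_2 - 3/8 → 7/4x_2
  leading term x_2: no divisor's leading term divides it; move 7/4x_2 to the remainder.
  remainder 7/4x_2 ≠ 0; add k_3 = 7/4x_2 to the basis.

The other S-polynomials (S(h_1,k_3), S(h_2,k_3)) all reduce to 0 modulo the current basis, so we have a Gröbner basis.
Inter-reduce: drop elements whose leading term is divisible by another's, tail-reduce, and make monic.
Reduced Gröbner basis: {x_1 - 2, x_2}.

These coincide, so the ideals are equal.

Yes, the ideals are equal.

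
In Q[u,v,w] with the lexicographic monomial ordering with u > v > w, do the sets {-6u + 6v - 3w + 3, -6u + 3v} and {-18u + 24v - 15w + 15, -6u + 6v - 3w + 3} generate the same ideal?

Yes, the ideals are equal.

Two ideals are equal iff their reduced Gröbner bases coincide (the reduced basis is unique for a fixed ordering).
Buchberger on the first generating set:
f_1 = -6u + 6v - 3w + 3, LT = u.
f_2 = -6u + 3v, LT = u.

S(f_1,f_2): lcm = u. S = -1/2v + 1/2w - 1/2.
  reduce S modulo (f_1, f_2):
  remainder -1/2v + 1/2w - 1/2 ≠ 0; add g_3 = -1/2v + 1/2w - 1/2 to the basis.

The other S-polynomials (S(f_1,g_3), S(f_2,g_3)) all reduce to 0 modulo the current basis, so we have a Gröbner basis.
Inter-reduce: drop elements whose leading term is divisible by another's, tail-reduce, and make monic.
Reduced Gröbner basis: {u - 1/2w + 1/2, v - w + 1}.

Buchberger on the second generating set:
h_1 = -18u + 24v - 15w + 15, LT = u.
h_2 = -6u + 6v - 3w + 3, LT = u.

S(h_1,h_2): lcm = u. S = -1/3v + 1/3w - 1/3.
  reduce S modulo (h_1, h_2):
  remainder -1/3v + 1/3w - 1/3 ≠ 0; add k_3 = -1/3v + 1/3w - 1/3 to the basis.

The other S-polynomials (S(h_1,k_3), S(h_2,k_3)) all reduce to 0 modulo the current basis, so we have a Gröbner basis.
Inter-reduce: drop elements whose leading term is divisible by another's, tail-reduce, and make monic.
Reduced Gröbner basis: {u - 1/2w + 1/2, v - w + 1}.

These coincide, so the ideals are equal.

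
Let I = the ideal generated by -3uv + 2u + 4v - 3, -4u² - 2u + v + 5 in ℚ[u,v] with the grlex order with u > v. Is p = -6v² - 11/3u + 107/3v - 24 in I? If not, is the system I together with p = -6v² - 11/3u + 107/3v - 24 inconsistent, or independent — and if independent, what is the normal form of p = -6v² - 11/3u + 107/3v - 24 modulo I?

Adjoining -6v² - 11/3u + 107/3v - 24 makes the ideal the whole ring: the system is inconsistent.

First compute the reduced Gröbner basis of I by Buchberger's algorithm.
f_1 = -3uv + 2u + 4v - 3, LT = uv.
f_2 = -4u² - 2u + v + 5, LT = u².

S(f_1,f_2): lcm = u²v. S = -⅔u² - 11/6uv + ¼v² + u + 5/4v.
  leading term u²: subtract (⅙)·f_2 from -⅔u² - 11/6uv + ¼v² + u + 5/4v → -11/6uv + ¼v² + 4/3u + 13/12v - ⅚
  leading term uv: subtract (11/18)·f_1 from -11/6uv + ¼v² + 4/3u + 13/12v - ⅚ → ¼v² + 1/9u - 49/36v + 1
  leading term v²: no divisor's leading term divides it; move ¼v² to the remainder.
  leading term u: no divisor's leading term divides it; move 1/9u to the remainder.
  leading term v: no divisor's leading term divides it; move -49/36v to the remainder.
  leading term 1: no divisor's leading term divides it; move 1 to the remainder.
  remainder ¼v² + 1/9u - 49/36v + 1 ≠ 0; add h_3 = ¼v² + 1/9u - 49/36v + 1 to the basis.

The other S-polynomials (S(f_1,h_3), S(f_2,h_3)) all reduce to 0 modulo the current basis, so we have a Gröbner basis.
Inter-reduce: drop elements whose leading term is divisible by another's, tail-reduce, and make monic.
Reduced Gröbner basis: {u² + ½u - ¼v - 5/4, uv - ⅔u - 4/3v + 1, v² + 4/9u - 49/9v + 4}.
Label its elements g_1 = u² + ½u - ¼v - 5/4, g_2 = uv - ⅔u - 4/3v + 1, g_3 = v² + 4/9u - 49/9v + 4.

Reduce p = -6v² - 11/3u + 107/3v - 24 modulo G:
  leading term v²: subtract (-6)·g_3 from -6v² - 11/3u + 107/3v - 24 → -u + 3v
  leading term u: no divisor's leading term divides it; move -u to the remainder.
  leading term v: no divisor's leading term divides it; move 3v to the remainder.
  normal form = -u + 3v.
The normal form is nonzero, so p ∉ I. Since p minus its normal form lies in I, I + (p) = I + (r) where r = -u + 3v; decide whether this ideal is the whole ring.
Run Buchberger on G together with r (pairs among the g_i already reduce to 0 since G is a Gröbner basis):
g_1 = u² + ½u - ¼v - 5/4, LT = u².
g_2 = uv - ⅔u - 4/3v + 1, LT = uv.
g_3 = v² + 4/9u - 49/9v + 4, LT = v².
r = -u + 3v, LT = u.

S(g_1,r): lcm = u². S = 3uv + ½u - ¼v - 5/4.
  leading term uv: subtract (3)·g_2 from 3uv + ½u - ¼v - 5/4 → 5/2u + 15/4v - 17/4
  leading term u: subtract (-5/2)·r from 5/2u + 15/4v - 17/4 → 45/4v - 17/4
  leading term v: no divisor's leading term divides it; move 45/4v to the remainder.
  leading term 1: no divisor's leading term divides it; move -17/4 to the remainder.
  remainder 45/4v - 17/4 ≠ 0; add m_5 = 45/4v - 17/4 to the basis.

S(g_2,r): lcm = uv. S = 3v² - ⅔u - 4/3v + 1.
  leading term v²: subtract (3)·g_3 from 3v² - ⅔u - 4/3v + 1 → -2u + 15v - 11
  leading term u: subtract (2)·r from -2u + 15v - 11 → 9v - 11
  leading term v: subtract (⅘)·m_5 from 9v - 11 → -38/5
  leading term 1: no divisor's leading term divides it; move -38/5 to the remainder.
  remainder -38/5 ≠ 0; add m_6 = -38/5 to the basis.

The other S-polynomials (S(g_1,g_2), S(g_1,g_3), S(g_2,g_3), S(g_3,r), S(g_1,m_5), S(g_2,m_5), S(g_3,m_5), S(r,m_5), S(g_1,m_6), S(g_2,m_6), S(g_3,m_6), S(r,m_6), S(m_5,m_6)) all reduce to 0 modulo the current basis, so we have a Gröbner basis.
Inter-reduce: drop elements whose leading term is divisible by another's, tail-reduce, and make monic.
Reduced Gröbner basis: {1}.
The reduced Gröbner basis of I + (p) is {1}: the ideal is the whole ring, so the enlarged system has no common solution — adjoining p is inconsistent.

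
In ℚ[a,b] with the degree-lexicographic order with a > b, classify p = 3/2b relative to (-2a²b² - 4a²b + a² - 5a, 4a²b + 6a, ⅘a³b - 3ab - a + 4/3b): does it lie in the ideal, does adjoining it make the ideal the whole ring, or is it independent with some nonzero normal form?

First compute the reduced Gröbner basis of I by Buchberger's algorithm.
f_1 = -2a²b² - 4a²b + a² - 5a, LT = a²b².
f_2 = 4a²b + 6a, LT = a²b.
f_3 = ⅘a³b - 3ab - a + 4/3b, LT = a³b.

S(f_1,f_2): lcm = a²b². S = 2a²b - ½a² - 3/2ab + 5/2a.
  leading term a²b: subtract (½)·f_2 from 2a²b - ½a² - 3/2ab + 5/2a → -½a² - 3/2ab - ½a
  leading term a²: no divisor's leading term divides it; move -½a² to the remainder.
  leading term ab: no divisor's leading term divides it; move -3/2ab to the remainder.
  leading term a: no divisor's leading term divides it; move -½a to the remainder.
  remainder -½a² - 3/2ab - ½a ≠ 0; add h_4 = -½a² - 3/2ab - ½a to the basis.

S(f_1,f_3): lcm = a³b². S = 2a³b - ½a³ + 15/4ab² + 5/2a² + 5/4ab - 5/3b².
  leading term a³b: subtract (½a)·f_2 from 2a³b - ½a³ + 15/4ab² + 5/2a² + 5/4ab - 5/3b² → -½a³ + 15/4ab² - ½a² + 5/4ab - 5/3b²
  leading term a³: subtract (a)·h_4 from -½a³ + 15/4ab² - ½a² + 5/4ab - 5/3b² → 3/2a²b + 15/4ab² + 5/4ab - 5/3b²
  leading term a²b: subtract (⅜)·f_2 from 3/2a²b + 15/4ab² + 5/4ab - 5/3b² → 15/4ab² + 5/4ab - 5/3b² - 9/4a
  leading term ab²: no divisor's leading term divides it; move 15/4ab² to the remainder.
  leading term ab: no divisor's leading term divides it; move 5/4ab to the remainder.
  leading term b²: no divisor's leading term divides it; move -5/3b² to the remainder.
  leading term a: no divisor's leading term divides it; move -9/4a to the remainder.
  remainder 15/4ab² + 5/4ab - 5/3b² - 9/4a ≠ 0; add h_5 = 15/4ab² + 5/4ab - 5/3b² - 9/4a to the basis.

S(f_2,f_3): lcm = a³b. S = 3/2a² + 15/4ab + 5/4a - 5/3b.
  leading term a²: subtract (-3)·h_4 from 3/2a² + 15/4ab + 5/4a - 5/3b → -¾ab - ¼a - 5/3b
  leading term ab: no divisor's leading term divides it; move -¾ab to the remainder.
  leading term a: no divisor's leading term divides it; move -¼a to the remainder.
  leading term b: no divisor's leading term divides it; move -5/3b to the remainder.
  remainder -¾ab - ¼a - 5/3b ≠ 0; add h_6 = -¾ab - ¼a - 5/3b to the basis.

S(f_1,h_4): lcm = a²b². S = -3ab³ + 2a²b - ab² - ½a² + 5/2a.
  leading term ab³: subtract (-⅘b)·h_5 from -3ab³ + 2a²b - ab² - ½a² + 5/2a → 2a²b - 4/3b³ - ½a² - 9/5ab + 5/2a
  leading term a²b: subtract (½)·f_2 from 2a²b - 4/3b³ - ½a² - 9/5ab + 5/2a → -4/3b³ - ½a² - 9/5ab - ½a
  leading term b³: no divisor's leading term divides it; move -4/3b³ to the remainder.
  leading term a²: subtract (1)·h_4 from -½a² - 9/5ab - ½a → -3/10ab
  leading term ab: subtract (⅖)·h_6 from -3/10ab → 1/10a + ⅔b
  leading term a: no divisor's leading term divides it; move 1/10a to the remainder.
  leading term b: no divisor's leading term divides it; move ⅔b to the remainder.
  remainder -4/3b³ + 1/10a + ⅔b ≠ 0; add h_7 = -4/3b³ + 1/10a + ⅔b to the basis.

S(f_2,h_4): lcm = a²b. S = -3ab² - ab + 3/2a.
  leading term ab²: subtract (-⅘)·h_5 from -3ab² - ab + 3/2a → -4/3b² - 3/10a
  leading term b²: no divisor's leading term divides it; move -4/3b² to the remainder.
  leading term a: no divisor's leading term divides it; move -3/10a to the remainder.
  remainder -4/3b² - 3/10a ≠ 0; add h_8 = -4/3b² - 3/10a to the basis.

S(f_1,h_5): lcm = a²b². S = 5/3a²b + 4/9ab² + 1/10a² + 5/2a.
  leading term a²b: subtract (5/12)·f_2 from 5/3a²b + 4/9ab² + 1/10a² + 5/2a → 4/9ab² + 1/10a²
  leading term ab²: subtract (16/135)·h_5 from 4/9ab² + 1/10a² → 1/10a² - 4/27ab + 16/81b² + 4/15a
  leading term a²: subtract (-⅕)·h_4 from 1/10a² - 4/27ab + 16/81b² + 4/15a → -121/270ab + 16/81b² + ⅙a
  leading term ab: subtract (242/405)·h_6 from -121/270ab + 16/81b² + ⅙a → 16/81b² + 128/405a + 242/243b
  leading term b²: subtract (-4/27)·h_8 from 16/81b² + 128/405a + 242/243b → 22/81a + 242/243b
  leading term a: no divisor's leading term divides it; move 22/81a to the remainder.
  leading term b: no divisor's leading term divides it; move 242/243b to the remainder.
  remainder 22/81a + 242/243b ≠ 0; add h_9 = 22/81a + 242/243b to the basis.

S(f_3,h_5): lcm = a³b². S = -⅓a³b + 4/9a²b² + ⅗a³ - 15/4ab² - 5/4ab + 5/3b².
  leading term a³b: subtract (-1/12a)·f_2 from -⅓a³b + 4/9a²b² + ⅗a³ - 15/4ab² - 5/4ab + 5/3b² → 4/9a²b² + ⅗a³ - 15/4ab² + ½a² - 5/4ab + 5/3b²
  leading term a²b²: subtract (-2/9)·f_1 from 4/9a²b² + ⅗a³ - 15/4ab² + ½a² - 5/4ab + 5/3b² → ⅗a³ - 8/9a²b - 15/4ab² + 13/18a² - 5/4ab + 5/3b² - 10/9a
  leading term a³: subtract (-6/5a)·h_4 from ⅗a³ - 8/9a²b - 15/4ab² + 13/18a² - 5/4ab + 5/3b² - 10/9a → -121/45a²b - 15/4ab² + 11/90a² - 5/4ab + 5/3b² - 10/9a
  leading term a²b: subtract (-121/180)·f_2 from -121/45a²b - 15/4ab² + 11/90a² - 5/4ab + 5/3b² - 10/9a → -15/4ab² + 11/90a² - 5/4ab + 5/3b² + 263/90a
  leading term ab²: subtract (-1)·h_5 from -15/4ab² + 11/90a² - 5/4ab + 5/3b² + 263/90a → 11/90a² + 121/180a
  leading term a²: subtract (-11/45)·h_4 from 11/90a² + 121/180a → -11/30ab + 11/20a
  leading term ab: subtract (22/45)·h_6 from -11/30ab + 11/20a → 121/180a + 22/27b
  leading term a: subtract (99/40)·h_9 from 121/180a + 22/27b → -33/20b
  leading term b: no divisor's leading term divides it; move -33/20b to the remainder.
  remainder -33/20b ≠ 0; add h_10 = -33/20b to the basis.

The other S-polynomials (S(f_3,h_4), S(f_2,h_5), S(h_4,h_5), S(f_1,h_6), S(f_2,h_6), S(f_3,h_6), S(h_4,h_6), S(h_5,h_6), S(f_1,h_7), S(f_2,h_7), S(f_3,h_7), S(h_4,h_7), S(h_5,h_7), S(h_6,h_7), S(f_1,h_8), S(f_2,h_8), S(f_3,h_8), S(h_4,h_8), S(h_5,h_8), S(h_6,h_8), S(h_7,h_8), S(f_1,h_9), S(f_2,h_9), S(f_3,h_9), S(h_4,h_9), S(h_5,h_9), S(h_6,h_9), S(h_7,h_9), S(h_8,h_9), S(f_1,h_10), S(f_2,h_10), S(f_3,h_10), S(h_4,h_10), S(h_5,h_10), S(h_6,h_10), S(h_7,h_10), S(h_8,h_10), S(h_9,h_10)) all reduce to 0 modulo the current basis, so we have a Gröbner basis.
Inter-reduce: drop elements whose leading term is divisible by another's, tail-reduce, and make monic.
Reduced Gröbner basis: {a, b}.
Label its elements g_1 = a, g_2 = b.

Reduce p = 3/2b modulo G:
  leading term b: subtract (3/2)·g_2 from 3/2b → 0
  normal form = 0.
Since the normal form is 0, p ∈ I.

3/2b lies in I (it reduces to 0).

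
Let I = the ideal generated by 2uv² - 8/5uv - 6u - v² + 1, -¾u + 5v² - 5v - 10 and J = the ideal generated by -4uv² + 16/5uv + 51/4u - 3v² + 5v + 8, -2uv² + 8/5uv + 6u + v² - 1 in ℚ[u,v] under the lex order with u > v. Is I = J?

Two ideals are equal iff their reduced Gröbner bases coincide (the reduced basis is unique for a fixed ordering).
Buchberger on the first generating set:
f_1 = 2uv² - 8/5uv - 6u - v² + 1, LT = uv².
f_2 = -¾u + 5v² - 5v - 10, LT = u.

S(f_1,f_2): lcm = uv². S = -⅘uv - 3u + 20/3v⁴ - 20/3v³ - 83/6v² + ½.
  leading term uv: subtract (16/15v)·f_2 from -⅘uv - 3u + 20/3v⁴ - 20/3v³ - 83/6v² + ½ → -3u + 20/3v⁴ - 12v³ - 17/2v² + 32/3v + ½
  leading term u: subtract (4)·f_2 from -3u + 20/3v⁴ - 12v³ - 17/2v² + 32/3v + ½ → 20/3v⁴ - 12v³ - 57/2v² + 92/3v + 81/2
  leading term v⁴: no divisor's leading term divides it; move 20/3v⁴ to the remainder.
  leading term v³: no divisor's leading term divides it; move -12v³ to the remainder.
  leading term v²: no divisor's leading term divides it; move -57/2v² to the remainder.
  leading term v: no divisor's leading term divides it; move 92/3v to the remainder.
  leading term 1: no divisor's leading term divides it; move 81/2 to the remainder.
  remainder 20/3v⁴ - 12v³ - 57/2v² + 92/3v + 81/2 ≠ 0; add g_3 = 20/3v⁴ - 12v³ - 57/2v² + 92/3v + 81/2 to the basis.

The other S-polynomials (S(f_1,g_3), S(f_2,g_3)) all reduce to 0 modulo the current basis, so we have a Gröbner basis.
Inter-reduce: drop elements whose leading term is divisible by another's, tail-reduce, and make monic.
Reduced Gröbner basis: {u - 20/3v² + 20/3v + 40/3, v⁴ - 9/5v³ - 171/40v² + 23/5v + 243/40}.

Buchberger on the second generating set:
h_1 = -4uv² + 16/5uv + 51/4u - 3v² + 5v + 8, LT = uv².
h_2 = -2uv² + 8/5uv + 6u + v² - 1, LT = uv².

S(h_1,h_2): lcm = uv². S = -3/16u + 5/4v² - 5/4v - 5/2.
  leading term u: no divisor's leading term divides it; move -3/16u to the remainder.
  leading term v²: no divisor's leading term divides it; move 5/4v² to the remainder.
  leading term v: no divisor's leading term divides it; move -5/4v to the remainder.
  leading term 1: no divisor's leading term divides it; move -5/2 to the remainder.
  remainder -3/16u + 5/4v² - 5/4v - 5/2 ≠ 0; add k_3 = -3/16u + 5/4v² - 5/4v - 5/2 to the basis.

S(h_1,k_3): lcm = uv². S = -⅘uv - 51/16u + 20/3v⁴ - 20/3v³ - 151/12v² - 5/4v - 2.
  leading term uv: subtract (64/15v)·k_3 from -⅘uv - 51/16u + 20/3v⁴ - 20/3v³ - 151/12v² - 5/4v - 2 → -51/16u + 20/3v⁴ - 12v³ - 29/4v² + 113/12v - 2
  leading term u: subtract (17)·k_3 from -51/16u + 20/3v⁴ - 12v³ - 29/4v² + 113/12v - 2 → 20/3v⁴ - 12v³ - 57/2v² + 92/3v + 81/2
  leading term v⁴: no divisor's leading term divides it; move 20/3v⁴ to the remainder.
  leading term v³: no divisor's leading term divides it; move -12v³ to the remainder.
  leading term v²: no divisor's leading term divides it; move -57/2v² to the remainder.
  leading term v: no divisor's leading term divides it; move 92/3v to the remainder.
  leading term 1: no divisor's leading term divides it; move 81/2 to the remainder.
  remainder 20/3v⁴ - 12v³ - 57/2v² + 92/3v + 81/2 ≠ 0; add k_4 = 20/3v⁴ - 12v³ - 57/2v² + 92/3v + 81/2 to the basis.

The other S-polynomials (S(h_2,k_3), S(h_1,k_4), S(h_2,k_4), S(k_3,k_4)) all reduce to 0 modulo the current basis, so we have a Gröbner basis.
Inter-reduce: drop elements whose leading term is divisible by another's, tail-reduce, and make monic.
Reduced Gröbner basis: {u - 20/3v² + 20/3v + 40/3, v⁴ - 9/5v³ - 171/40v² + 23/5v + 243/40}.

These coincide, so the ideals are equal.
The choice of monomial ordering does not affect the verdict — as long as both bases are computed under the same ordering, their equality decides ideal equality.

Yes, the ideals are equal.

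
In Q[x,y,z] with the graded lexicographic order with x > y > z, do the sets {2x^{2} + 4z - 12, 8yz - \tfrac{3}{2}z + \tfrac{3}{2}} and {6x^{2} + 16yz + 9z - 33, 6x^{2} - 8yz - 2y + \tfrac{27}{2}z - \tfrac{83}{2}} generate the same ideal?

No, the ideals differ.

Since reduced Gröbner bases are canonical representatives of ideals under a given ordering, it suffices to compute and compare them.
Buchberger on the first generating set:
f_1 = 2x^{2} + 4z - 12, LT = x^{2}.
f_2 = 8yz - \tfrac{3}{2}z + \tfrac{3}{2}, LT = yz.

The S-polynomials (S(f_1,f_2)) all reduce to 0 modulo the current basis, so we have a Gröbner basis.
Inter-reduce: drop elements whose leading term is divisible by another's, tail-reduce, and make monic.
Reduced Gröbner basis: {x^{2} + 2z - 6, yz - \tfrac{3}{16}z + \tfrac{3}{16}}.

Buchberger on the second generating set:
h_1 = 6x^{2} + 16yz + 9z - 33, LT = x^{2}.
h_2 = 6x^{2} - 8yz - 2y + \tfrac{27}{2}z - \tfrac{83}{2}, LT = x^{2}.

S(h_1,h_2): lcm = x^{2}. S = 4yz + \tfrac{1}{3}y - \tfrac{3}{4}z + \tfrac{17}{12}.
  reduce S modulo (h_1, h_2):
  remainder 4yz + \tfrac{1}{3}y - \tfrac{3}{4}z + \tfrac{17}{12} ≠ 0; add k_3 = 4yz + \tfrac{1}{3}y - \tfrac{3}{4}z + \tfrac{17}{12} to the basis.

The other S-polynomials (S(h_1,k_3), S(h_2,k_3)) all reduce to 0 modulo the current basis, so we have a Gröbner basis.
Inter-reduce: drop elements whose leading term is divisible by another's, tail-reduce, and make monic.
Reduced Gröbner basis: {x^{2} - \tfrac{2}{9}y + 2z - \tfrac{58}{9}, yz + \tfrac{1}{12}y - \tfrac{3}{16}z + \tfrac{17}{48}}.

The bases are distinct; the ideals are different.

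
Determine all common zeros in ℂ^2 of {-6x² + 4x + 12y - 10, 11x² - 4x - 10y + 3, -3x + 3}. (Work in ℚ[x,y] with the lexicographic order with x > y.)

{(1, 1)}

Compute a lex Gröbner basis by Buchberger's algorithm.
f_1 = -6x² + 4x + 12y - 10, LT = x².
f_2 = 11x² - 4x - 10y + 3, LT = x².
f_3 = -3x + 3, LT = x.

S(f_1,f_2): lcm = x². S = -10/33x - 12/11y + 46/33.
  reduce S modulo (f_1, f_2, f_3):
  remainder -12/11y + 12/11 ≠ 0; add h_4 = -12/11y + 12/11 to the basis.

The other S-polynomials (S(f_1,f_3), S(f_2,f_3), S(f_1,h_4), S(f_2,h_4), S(f_3,h_4)) all reduce to 0 modulo the current basis, so we have a Gröbner basis.
Inter-reduce: drop elements whose leading term is divisible by another's, tail-reduce, and make monic.
Reduced Gröbner basis: {x - 1, y - 1}.

Since the basis is lex-ordered, y - 1 is univariate in y. Its roots are {1}. Back-substituting each root into the other basis elements fixes the other coordinates.
  y = 1: the earlier basis element becomes x - 1 = 0, giving x = 1 — point (1, 1).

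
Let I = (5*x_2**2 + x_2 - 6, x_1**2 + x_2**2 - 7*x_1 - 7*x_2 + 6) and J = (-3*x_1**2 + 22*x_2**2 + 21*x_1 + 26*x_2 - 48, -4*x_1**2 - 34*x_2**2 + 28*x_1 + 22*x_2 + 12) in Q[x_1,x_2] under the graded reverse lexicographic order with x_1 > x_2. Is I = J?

Yes, the ideals are equal.

Two ideals are equal iff their reduced Gröbner bases coincide (the reduced basis is unique for a fixed ordering).
Buchberger on the first generating set:
f_1 = 5*x_2**2 + x_2 - 6, LT = x_2**2.
f_2 = x_1**2 + x_2**2 - 7*x_1 - 7*x_2 + 6, LT = x_1**2.

The S-polynomials (S(f_1,f_2)) all reduce to 0 modulo the current basis, so we have a Gröbner basis.
Inter-reduce: drop elements whose leading term is divisible by another's, tail-reduce, and make monic.
Reduced Gröbner basis: {x_1**2 - 7*x_1 - 36/5*x_2 + 36/5, x_2**2 + 1/5*x_2 - 6/5}.

Buchberger on the second generating set:
h_1 = -3*x_1**2 + 22*x_2**2 + 21*x_1 + 26*x_2 - 48, LT = x_1**2.
h_2 = -4*x_1**2 - 34*x_2**2 + 28*x_1 + 22*x_2 + 12, LT = x_1**2.

S(h_1,h_2): lcm = x_1**2. S = -95/6*x_2**2 - 19/6*x_2 + 19.
  leading term x_2**2: no divisor's leading term divides it; move -95/6*x_2**2 to the remainder.
  leading term x_2: no divisor's leading term divides it; move -19/6*x_2 to the remainder.
  leading term 1: no divisor's leading term divides it; move 19 to the remainder.
  remainder -95/6*x_2**2 - 19/6*x_2 + 19 ≠ 0; add k_3 = -95/6*x_2**2 - 19/6*x_2 + 19 to the basis.

The other S-polynomials (S(h_1,k_3), S(h_2,k_3)) all reduce to 0 modulo the current basis, so we have a Gröbner basis.
Inter-reduce: drop elements whose leading term is divisible by another's, tail-reduce, and make monic.
Reduced Gröbner basis: {x_1**2 - 7*x_1 - 36/5*x_2 + 36/5, x_2**2 + 1/5*x_2 - 6/5}.

These coincide, so the ideals are equal.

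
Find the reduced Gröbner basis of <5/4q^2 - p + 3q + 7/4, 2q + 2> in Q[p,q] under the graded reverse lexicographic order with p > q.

f_1 = 5/4q^2 - p + 3q + 7/4, LT = q^2.
f_2 = 2q + 2, LT = q.

S(f_1,f_2): lcm = q^2. S = -4/5p + 7/5q + 7/5.
  reduce S modulo (f_1, f_2):
  remainder -4/5p ≠ 0; add g_3 = -4/5p to the basis.

The other S-polynomials (S(f_1,g_3), S(f_2,g_3)) all reduce to 0 modulo the current basis, so we have a Gröbner basis.
Inter-reduce: drop elements whose leading term is divisible by another's, tail-reduce, and make monic.

G = {p, q + 1}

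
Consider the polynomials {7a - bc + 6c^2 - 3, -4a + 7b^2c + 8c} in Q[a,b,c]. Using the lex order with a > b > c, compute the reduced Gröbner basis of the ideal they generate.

The reduced Gröbner basis is the canonical form of the ideal for this ordering.

f_1 = 7a - bc + 6c^2 - 3, LT = a.
f_2 = -4a + 7b^2c + 8c, LT = a.

S(f_1,f_2): lcm = a. S = 7/4b^2c - 1/7bc + 6/7c^2 + 2c - 3/7.
  leading term b^2c: no divisor's leading term divides it; move 7/4b^2c to the remainder.
  leading term bc: no divisor's leading term divides it; move -1/7bc to the remainder.
  leading term c^2: no divisor's leading term divides it; move 6/7c^2 to the remainder.
  leading term c: no divisor's leading term divides it; move 2c to the remainder.
  leading term 1: no divisor's leading term divides it; move -3/7 to the remainder.
  remainder 7/4b^2c - 1/7bc + 6/7c^2 + 2c - 3/7 ≠ 0; add g_3 = 7/4b^2c - 1/7bc + 6/7c^2 + 2c - 3/7 to the basis.

S(f_1,g_3): leading monomials are coprime, so the S-polynomial reduces to 0 (Buchberger's first criterion).
S(f_2,g_3): leading monomials are coprime, so the S-polynomial reduces to 0 (Buchberger's first criterion).
Every S-polynomial of the final basis reduces to 0, so we have a Gröbner basis.
Inter-reduce: drop elements whose leading term is divisible by another's, tail-reduce, and make monic.

G = {a - 1/7bc + 6/7c^2 - 3/7, b^2c - 4/49bc + 24/49c^2 + 8/7c - 12/49}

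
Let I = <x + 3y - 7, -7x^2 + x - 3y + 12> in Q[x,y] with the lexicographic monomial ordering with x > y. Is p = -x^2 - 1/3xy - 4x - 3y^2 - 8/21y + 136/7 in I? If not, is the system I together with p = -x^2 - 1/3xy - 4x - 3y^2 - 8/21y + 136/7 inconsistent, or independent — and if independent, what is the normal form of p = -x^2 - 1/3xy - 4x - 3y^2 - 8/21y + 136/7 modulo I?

First compute the reduced Gröbner basis of I by Buchberger's algorithm.
f_1 = x + 3y - 7, LT = x.
f_2 = -7x^2 + x - 3y + 12, LT = x^2.

S(f_1,f_2): lcm = x^2. S = 3xy - 48/7x - 3/7y + 12/7.
  leading term xy: subtract (3y)·f_1 from 3xy - 48/7x - 3/7y + 12/7 → -48/7x - 9y^2 + 144/7y + 12/7
  leading term x: subtract (-48/7)·f_1 from -48/7x - 9y^2 + 144/7y + 12/7 → -9y^2 + 288/7y - 324/7
  leading term y^2: no divisor's leading term divides it; move -9y^2 to the remainder.
  leading term y: no divisor's leading term divides it; move 288/7y to the remainder.
  leading term 1: no divisor's leading term divides it; move -324/7 to the remainder.
  remainder -9y^2 + 288/7y - 324/7 ≠ 0; add h_3 = -9y^2 + 288/7y - 324/7 to the basis.

S(f_1,h_3): leading monomials are coprime, so the S-polynomial reduces to 0 (Buchberger's first criterion).
S(f_2,h_3): leading monomials are coprime, so the S-polynomial reduces to 0 (Buchberger's first criterion).
Every S-polynomial of the final basis reduces to 0, so we have a Gröbner basis.
Inter-reduce: drop elements whose leading term is divisible by another's, tail-reduce, and make monic.
Reduced Gröbner basis: {x + 3y - 7, y^2 - 32/7y + 36/7}.
Label its elements g_1 = x + 3y - 7, g_2 = y^2 - 32/7y + 36/7.

Reduce p = -x^2 - 1/3xy - 4x - 3y^2 - 8/21y + 136/7 modulo G:
  leading term x^2: subtract (-x)·g_1 from -x^2 - 1/3xy - 4x - 3y^2 - 8/21y + 136/7 → 8/3xy - 11x - 3y^2 - 8/21y + 136/7
  leading term xy: subtract (8/3y)·g_1 from 8/3xy - 11x - 3y^2 - 8/21y + 136/7 → -11x - 11y^2 + 128/7y + 136/7
  leading term x: subtract (-11)·g_1 from -11x - 11y^2 + 128/7y + 136/7 → -11y^2 + 359/7y - 403/7
  leading term y^2: subtract (-11)·g_2 from -11y^2 + 359/7y - 403/7 → y - 1
  leading term y: no divisor's leading term divides it; move y to the remainder.
  leading term 1: no divisor's leading term divides it; move -1 to the remainder.
  normal form = y - 1.
The normal form is nonzero, so p ∉ I. Since p minus its normal form lies in I, I + (p) = I + (r) where r = y - 1; decide whether this ideal is the whole ring.
Run Buchberger on G together with r (pairs among the g_i already reduce to 0 since G is a Gröbner basis):
g_1 = x + 3y - 7, LT = x.
g_2 = y^2 - 32/7y + 36/7, LT = y^2.
r = y - 1, LT = y.

S(g_1,g_2): leading monomials are coprime, so the S-polynomial reduces to 0 (Buchberger's first criterion).
S(g_1,r): leading monomials are coprime, so the S-polynomial reduces to 0 (Buchberger's first criterion).
S(g_2,r): lcm = y^2. S = -25/7y + 36/7.
  leading term y: subtract (-25/7)·r from -25/7y + 36/7 → 11/7
  leading term 1: no divisor's leading term divides it; move 11/7 to the remainder.
  remainder 11/7 ≠ 0; add m_4 = 11/7 to the basis.

S(g_1,m_4): leading monomials are coprime, so the S-polynomial reduces to 0 (Buchberger's first criterion).
S(g_2,m_4): leading monomials are coprime, so the S-polynomial reduces to 0 (Buchberger's first criterion).
S(r,m_4): leading monomials are coprime, so the S-polynomial reduces to 0 (Buchberger's first criterion).
Every S-polynomial of the final basis reduces to 0, so we have a Gröbner basis.
Inter-reduce: drop elements whose leading term is divisible by another's, tail-reduce, and make monic.
Reduced Gröbner basis: {1}.
The reduced Gröbner basis of I + (p) is {1}: the ideal is the whole ring, so the enlarged system has no common solution — adjoining p is inconsistent.

Adjoining -x^2 - 1/3xy - 4x - 3y^2 - 8/21y + 136/7 makes the ideal the whole ring: the system is inconsistent.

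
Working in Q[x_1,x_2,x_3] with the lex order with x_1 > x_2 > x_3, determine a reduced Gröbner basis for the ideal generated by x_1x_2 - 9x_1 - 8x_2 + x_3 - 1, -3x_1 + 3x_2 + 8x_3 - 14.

G = {x_1 - x_2 - 8/3x_3 + 14/3, x_2^2 + 8/3x_2x_3 - 65/3x_2 - 23x_3 + 41}

f_1 = x_1x_2 - 9x_1 - 8x_2 + x_3 - 1, LT = x_1x_2.
f_2 = -3x_1 + 3x_2 + 8x_3 - 14, LT = x_1.

S(f_1,f_2): lcm = x_1x_2. S = -9x_1 + x_2^2 + 8/3x_2x_3 - 38/3x_2 + x_3 - 1.
  leading term x_1: subtract (3)·f_2 from -9x_1 + x_2^2 + 8/3x_2x_3 - 38/3x_2 + x_3 - 1 → x_2^2 + 8/3x_2x_3 - 65/3x_2 - 23x_3 + 41
  leading term x_2^2: no divisor's leading term divides it; move x_2^2 to the remainder.
  leading term x_2x_3: no divisor's leading term divides it; move 8/3x_2x_3 to the remainder.
  leading term x_2: no divisor's leading term divides it; move -65/3x_2 to the remainder.
  leading term x_3: no divisor's leading term divides it; move -23x_3 to the remainder.
  leading term 1: no divisor's leading term divides it; move 41 to the remainder.
  remainder x_2^2 + 8/3x_2x_3 - 65/3x_2 - 23x_3 + 41 ≠ 0; add g_3 = x_2^2 + 8/3x_2x_3 - 65/3x_2 - 23x_3 + 41 to the basis.

S(f_1,g_3): lcm = x_1x_2^2. S = -8/3x_1x_2x_3 + 38/3x_1x_2 + 23x_1x_3 - 41x_1 - 8x_2^2 + x_2x_3 - x_2.
  leading term x_1x_2x_3: subtract (-8/3x_3)·f_1 from -8/3x_1x_2x_3 + 38/3x_1x_2 + 23x_1x_3 - 41x_1 - 8x_2^2 + x_2x_3 - x_2 → 38/3x_1x_2 - x_1x_3 - 41x_1 - 8x_2^2 - 61/3x_2x_3 - x_2 + 8/3x_3^2 - 8/3x_3
  leading term x_1x_2: subtract (38/3)·f_1 from 38/3x_1x_2 - x_1x_3 - 41x_1 - 8x_2^2 - 61/3x_2x_3 - x_2 + 8/3x_3^2 - 8/3x_3 → -x_1x_3 + 73x_1 - 8x_2^2 - 61/3x_2x_3 + 301/3x_2 + 8/3x_3^2 - 46/3x_3 + 38/3
  leading term x_1x_3: subtract (1/3x_3)·f_2 from -x_1x_3 + 73x_1 - 8x_2^2 - 61/3x_2x_3 + 301/3x_2 + 8/3x_3^2 - 46/3x_3 + 38/3 → 73x_1 - 8x_2^2 - 64/3x_2x_3 + 301/3x_2 - 32/3x_3 + 38/3
  leading term x_1: subtract (-73/3)·f_2 from 73x_1 - 8x_2^2 - 64/3x_2x_3 + 301/3x_2 - 32/3x_3 + 38/3 → -8x_2^2 - 64/3x_2x_3 + 520/3x_2 + 184x_3 - 328
  leading term x_2^2: subtract (-8)·g_3 from -8x_2^2 - 64/3x_2x_3 + 520/3x_2 + 184x_3 - 328 → 0
  remainder 0.

S(f_2,g_3): leading monomials are coprime, so the S-polynomial reduces to 0 (Buchberger's first criterion).
Every S-polynomial of the final basis reduces to 0, so we have a Gröbner basis.
Inter-reduce: drop elements whose leading term is divisible by another's, tail-reduce, and make monic.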